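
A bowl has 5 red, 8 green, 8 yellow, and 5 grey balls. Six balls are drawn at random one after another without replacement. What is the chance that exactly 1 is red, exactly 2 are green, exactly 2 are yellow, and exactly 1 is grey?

Unordered draws without replacement: count favorable combinations over C(26,6).
Favorable = C(5,1) · C(8,2) · C(8,2) · C(5,1) = 19600; total = C(26,6) = 230230.
P = 19600/230230 = 280/3289 ≈ 0.0851.

280/3289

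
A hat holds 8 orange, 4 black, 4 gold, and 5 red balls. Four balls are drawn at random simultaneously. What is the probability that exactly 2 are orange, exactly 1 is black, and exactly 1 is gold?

64/855

Unordered draws without replacement: count favorable combinations over C(21,4).
Favorable = C(8,2) · C(4,1) · C(4,1) · C(5,0) = 448; total = C(21,4) = 5985.
P = 448/5985 = 64/855 ≈ 0.0749.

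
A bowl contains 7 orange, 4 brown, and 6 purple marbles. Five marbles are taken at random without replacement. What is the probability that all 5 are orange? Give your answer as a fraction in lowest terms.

Unordered draws without replacement: count favorable combinations over C(17,5).
Favorable = C(7,5) · C(4,0) · C(6,0) = 21; total = C(17,5) = 6188.
P = 21/6188 = 3/884 ≈ 0.0034.

3/884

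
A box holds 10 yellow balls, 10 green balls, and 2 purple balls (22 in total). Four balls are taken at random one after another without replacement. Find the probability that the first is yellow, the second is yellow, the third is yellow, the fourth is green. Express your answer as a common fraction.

Multiply the conditional probability of each draw in order, without replacement, so each draw removes one from its color and from the total.
P = (10/22) · (9/21) · (8/20) · (10/19) = 60/1463 ≈ 0.0410.

60/1463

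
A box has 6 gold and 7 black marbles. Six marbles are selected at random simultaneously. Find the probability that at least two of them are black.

1673/1716

Sum the hypergeometric tail for j = 2,…,6 black marbles.
Favorable = C(7,2)·C(6,4) + C(7,3)·C(6,3) + C(7,4)·C(6,2) + C(7,5)·C(6,1) + C(7,6)·C(6,0) = 1673; total = C(13,6) = 1716.
P = 1673/1716 = 1673/1716 ≈ 0.9749.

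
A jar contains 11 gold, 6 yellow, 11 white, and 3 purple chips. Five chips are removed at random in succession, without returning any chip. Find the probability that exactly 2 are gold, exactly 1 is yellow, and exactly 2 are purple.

110/18879

Unordered draws without replacement: count favorable combinations over C(31,5).
Favorable = C(11,2) · C(6,1) · C(11,0) · C(3,2) = 990; total = C(31,5) = 169911.
P = 990/169911 = 110/18879 ≈ 0.0058.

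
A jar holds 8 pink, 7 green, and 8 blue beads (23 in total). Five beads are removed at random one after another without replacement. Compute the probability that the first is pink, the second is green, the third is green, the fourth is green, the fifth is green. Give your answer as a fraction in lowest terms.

Multiply the conditional probability of each draw in order, without replacement, so each draw removes one from its color and from the total.
P = (8/23) · (7/22) · (6/21) · (5/20) · (4/19) = 8/4807 ≈ 0.0017.

8/4807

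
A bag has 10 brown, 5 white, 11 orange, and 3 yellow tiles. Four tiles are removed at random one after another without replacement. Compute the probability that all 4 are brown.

10/1131

Unordered draws without replacement: count favorable combinations over C(29,4).
Favorable = C(10,4) · C(5,0) · C(11,0) · C(3,0) = 210; total = C(29,4) = 23751.
P = 210/23751 = 10/1131 ≈ 0.0088.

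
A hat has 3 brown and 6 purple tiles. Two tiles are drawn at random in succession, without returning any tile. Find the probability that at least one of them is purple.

11/12

Use the complement: P(at least one purple) = 1 − P(no purple).
P(none) = C(3,2)/C(9,2) = 3/36.
So P = 1 − 3/36 = 11/12 ≈ 0.9167.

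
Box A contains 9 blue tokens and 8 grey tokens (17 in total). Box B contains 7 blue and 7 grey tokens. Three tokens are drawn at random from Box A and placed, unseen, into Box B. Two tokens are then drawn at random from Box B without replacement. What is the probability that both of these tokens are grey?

Condition on how many of the transferred tokens are grey (from Box A: 8 grey of 17; then Box B has 17 total).
  0 grey: C(8,0)C(9,3)/C(17,3) = 21/170; then P = C(7,2)/C(17,2) = 21/136
  1 grey: C(8,1)C(9,2)/C(17,3) = 36/85; then P = C(8,2)/C(17,2) = 7/34
  2 grey: C(8,2)C(9,1)/C(17,3) = 63/170; then P = C(9,2)/C(17,2) = 9/34
  3 grey: C(8,3)C(9,0)/C(17,3) = 7/85; then P = C(10,2)/C(17,2) = 45/136
P(both grey) = 63/272 ≈ 0.2316.

63/272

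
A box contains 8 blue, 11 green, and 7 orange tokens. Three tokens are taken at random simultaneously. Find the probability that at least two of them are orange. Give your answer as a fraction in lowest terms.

Sum the hypergeometric tail for j = 2,…,3 orange tokens.
Favorable = C(7,2)·C(19,1) + C(7,3)·C(19,0) = 434; total = C(26,3) = 2600.
P = 434/2600 = 217/1300 ≈ 0.1669.

217/1300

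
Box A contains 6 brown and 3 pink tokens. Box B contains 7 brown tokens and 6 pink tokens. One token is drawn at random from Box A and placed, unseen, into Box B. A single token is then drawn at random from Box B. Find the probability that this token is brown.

23/42

Condition on how many of the transferred tokens are brown (from Box A: 6 brown of 9; then Box B has 14 total).
  0 brown: C(6,0)C(3,1)/C(9,1) = 1/3; then P = 7/14
  1 brown: C(6,1)C(3,0)/C(9,1) = 2/3; then P = 8/14
P(brown from Box B) = 23/42 ≈ 0.5476.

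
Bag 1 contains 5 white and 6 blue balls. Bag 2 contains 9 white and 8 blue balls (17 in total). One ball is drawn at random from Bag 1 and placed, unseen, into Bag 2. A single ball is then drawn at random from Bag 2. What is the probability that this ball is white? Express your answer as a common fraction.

Condition on how many of the transferred balls are white (from Bag 1: 5 white of 11; then Bag 2 has 18 total).
  0 white: C(5,0)C(6,1)/C(11,1) = 6/11; then P = 9/18
  1 white: C(5,1)C(6,0)/C(11,1) = 5/11; then P = 10/18
P(white from Bag 2) = 52/99 ≈ 0.5253.

52/99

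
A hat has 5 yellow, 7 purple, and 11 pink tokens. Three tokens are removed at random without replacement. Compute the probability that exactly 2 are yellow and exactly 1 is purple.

Unordered draws without replacement: count favorable combinations over C(23,3).
Favorable = C(5,2) · C(7,1) · C(11,0) = 70; total = C(23,3) = 1771.
P = 70/1771 = 10/253 ≈ 0.0395.

10/253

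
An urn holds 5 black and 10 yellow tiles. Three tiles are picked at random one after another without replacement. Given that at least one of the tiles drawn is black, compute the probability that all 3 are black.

2/67

P(all 3 black) = C(5,3)/C(15,3) = 2/91; P(at least one black) = 1 − C(10,3)/C(15,3) = 67/91.
Since 'all 3 black' ⊆ 'at least one black', P(all 3 | at least one) = 2/91 / 67/91 = 2/67 ≈ 0.0299.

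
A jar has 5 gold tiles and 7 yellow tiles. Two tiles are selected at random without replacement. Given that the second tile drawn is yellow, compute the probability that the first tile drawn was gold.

5/11

P(first=gold and the second tile drawn is yellow) = (5/12)·(7/11) = 35/132.
P(the second tile drawn is yellow) = Σ over first color = 35/132 + 7/22 = 7/12.
By Bayes, P(first=gold | the second tile drawn is yellow) = 35/132 / 7/12 = 5/11 ≈ 0.4545.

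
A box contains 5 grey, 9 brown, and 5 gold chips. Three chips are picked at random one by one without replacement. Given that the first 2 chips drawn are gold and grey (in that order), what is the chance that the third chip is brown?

9/17

After removing 1 grey, 1 gold, the box has 9 brown out of 17 remaining.
P(third is brown | given) = 9/17 ≈ 0.5294.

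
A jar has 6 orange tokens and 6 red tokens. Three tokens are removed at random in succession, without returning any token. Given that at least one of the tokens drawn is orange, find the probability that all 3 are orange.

1/10

P(all 3 orange) = C(6,3)/C(12,3) = 1/11; P(at least one orange) = 1 − C(6,3)/C(12,3) = 10/11.
Since 'all 3 orange' ⊆ 'at least one orange', P(all 3 | at least one) = 1/11 / 10/11 = 1/10 ≈ 0.1000.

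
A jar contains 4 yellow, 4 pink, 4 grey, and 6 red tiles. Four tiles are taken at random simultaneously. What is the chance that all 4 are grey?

Unordered draws without replacement: count favorable combinations over C(18,4).
Favorable = C(4,0) · C(4,0) · C(4,4) · C(6,0) = 1; total = C(18,4) = 3060.
P = 1/3060 = 1/3060 ≈ 0.0003.

1/3060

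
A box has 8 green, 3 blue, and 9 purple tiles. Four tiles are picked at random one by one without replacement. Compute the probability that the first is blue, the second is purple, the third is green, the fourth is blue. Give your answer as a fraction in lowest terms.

6/1615

Multiply the conditional probability of each draw in order, without replacement, so each draw removes one from its color and from the total.
P = (3/20) · (9/19) · (8/18) · (2/17) = 6/1615 ≈ 0.0037.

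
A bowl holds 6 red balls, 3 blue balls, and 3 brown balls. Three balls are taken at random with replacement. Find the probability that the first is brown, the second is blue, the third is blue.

1/64

Multiply the conditional probability of each draw in order, with replacement (the composition resets each draw).
P = (3/12) · (3/12) · (3/12) = 1/64 ≈ 0.0156.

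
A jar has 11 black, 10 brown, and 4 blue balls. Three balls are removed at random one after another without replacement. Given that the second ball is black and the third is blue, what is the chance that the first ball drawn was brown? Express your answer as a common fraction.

10/23

P(first=brown and the second ball is black and the third is blue) = (10/25)·(11/24)·(4/23) = 11/345.
P(E) = Σ over first color = 11/345 + 11/345 + 11/1150 = 11/150.
By Bayes, P(first=brown | E) = 11/345 / 11/150 = 10/23 ≈ 0.4348.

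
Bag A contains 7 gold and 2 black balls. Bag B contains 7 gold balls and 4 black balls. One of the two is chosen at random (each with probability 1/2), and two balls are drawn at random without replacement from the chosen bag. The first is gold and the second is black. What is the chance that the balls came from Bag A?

55/127

P(E | Bag A) = 7/36; P(E | Bag B) = 14/55.
P(E) = 1/2·7/36 + 1/2·14/55 = 889/3960.
By Bayes' rule, P(Bag A | E) = 7/72 / 889/3960 = 55/127 ≈ 0.4331.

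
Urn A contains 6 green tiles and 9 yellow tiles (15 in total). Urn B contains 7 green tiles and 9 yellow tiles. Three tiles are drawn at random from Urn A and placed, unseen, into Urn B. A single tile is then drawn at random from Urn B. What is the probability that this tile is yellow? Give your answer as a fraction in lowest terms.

54/95

Condition on how many of the transferred tiles are yellow (from Urn A: 9 yellow of 15; then Urn B has 19 total).
  0 yellow: C(9,0)C(6,3)/C(15,3) = 4/91; then P = 9/19
  1 yellow: C(9,1)C(6,2)/C(15,3) = 27/91; then P = 10/19
  2 yellow: C(9,2)C(6,1)/C(15,3) = 216/455; then P = 11/19
  3 yellow: C(9,3)C(6,0)/C(15,3) = 12/65; then P = 12/19
P(yellow from Urn B) = 54/95 ≈ 0.5684.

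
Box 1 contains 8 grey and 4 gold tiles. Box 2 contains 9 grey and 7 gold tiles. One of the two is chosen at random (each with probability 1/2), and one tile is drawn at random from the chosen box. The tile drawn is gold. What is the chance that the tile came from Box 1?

16/37

P(gold | Box 1) = 1/3; P(gold | Box 2) = 7/16.
P(gold) = 1/2·1/3 + 1/2·7/16 = 37/96.
By Bayes' rule, P(Box 1 | gold) = 1/6 / 37/96 = 16/37 ≈ 0.4324.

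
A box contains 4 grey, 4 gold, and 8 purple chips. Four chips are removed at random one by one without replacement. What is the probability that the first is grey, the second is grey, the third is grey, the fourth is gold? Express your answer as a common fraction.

Multiply the conditional probability of each draw in order, without replacement, so each draw removes one from its color and from the total.
P = (4/16) · (3/15) · (2/14) · (4/13) = 1/455 ≈ 0.0022.

1/455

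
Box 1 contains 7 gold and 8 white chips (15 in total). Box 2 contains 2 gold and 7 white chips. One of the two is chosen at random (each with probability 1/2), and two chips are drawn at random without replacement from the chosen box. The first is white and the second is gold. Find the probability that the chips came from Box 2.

35/83

P(E | Box 1) = 4/15; P(E | Box 2) = 7/36.
P(E) = 1/2·4/15 + 1/2·7/36 = 83/360.
By Bayes' rule, P(Box 2 | E) = 7/72 / 83/360 = 35/83 ≈ 0.4217.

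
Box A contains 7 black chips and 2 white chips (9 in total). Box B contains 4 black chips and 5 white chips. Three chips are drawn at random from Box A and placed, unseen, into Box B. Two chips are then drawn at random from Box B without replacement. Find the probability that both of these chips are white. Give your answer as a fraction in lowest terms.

Condition on how many of the transferred chips are white (from Box A: 2 white of 9; then Box B has 12 total).
  0 white: C(2,0)C(7,3)/C(9,3) = 5/12; then P = C(5,2)/C(12,2) = 5/33
  1 white: C(2,1)C(7,2)/C(9,3) = 1/2; then P = C(6,2)/C(12,2) = 5/22
  2 white: C(2,2)C(7,1)/C(9,3) = 1/12; then P = C(7,2)/C(12,2) = 7/22
P(both white) = 161/792 ≈ 0.2033.

161/792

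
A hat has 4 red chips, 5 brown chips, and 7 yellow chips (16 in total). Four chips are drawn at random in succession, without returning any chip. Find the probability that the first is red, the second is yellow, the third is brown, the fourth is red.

Multiply the conditional probability of each draw in order, without replacement, so each draw removes one from its color and from the total.
P = (4/16) · (7/15) · (5/14) · (3/13) = 1/104 ≈ 0.0096.

1/104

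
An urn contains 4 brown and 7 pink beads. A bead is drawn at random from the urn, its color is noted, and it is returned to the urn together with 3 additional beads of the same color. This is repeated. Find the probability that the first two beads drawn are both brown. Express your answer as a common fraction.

2/11

After a brown draw the urn holds 7 brown out of 14.
P = (4/11)·(7/14) = 2/11 ≈ 0.1818.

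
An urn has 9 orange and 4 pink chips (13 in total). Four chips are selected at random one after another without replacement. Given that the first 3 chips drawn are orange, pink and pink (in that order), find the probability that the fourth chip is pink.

1/5

After removing 1 orange, 2 pink, the urn has 2 pink out of 10 remaining.
P(fourth is pink | given) = 2/10 = 1/5 ≈ 0.2000.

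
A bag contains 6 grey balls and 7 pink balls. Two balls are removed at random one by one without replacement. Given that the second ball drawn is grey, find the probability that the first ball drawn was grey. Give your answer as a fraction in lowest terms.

5/12

P(first=grey and the second ball drawn is grey) = (6/13)·(5/12) = 5/26.
P(the second ball drawn is grey) = Σ over first color = 5/26 + 7/26 = 6/13.
By Bayes, P(first=grey | the second ball drawn is grey) = 5/26 / 6/13 = 5/12 ≈ 0.4167.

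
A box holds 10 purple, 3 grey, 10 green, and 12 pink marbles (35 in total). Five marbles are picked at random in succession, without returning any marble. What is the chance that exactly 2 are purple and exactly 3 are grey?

45/324632

Unordered draws without replacement: count favorable combinations over C(35,5).
Favorable = C(10,2) · C(3,3) · C(10,0) · C(12,0) = 45; total = C(35,5) = 324632.
P = 45/324632 = 45/324632 ≈ 0.0001.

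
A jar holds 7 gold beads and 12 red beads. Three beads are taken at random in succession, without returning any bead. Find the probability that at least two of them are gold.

Sum the hypergeometric tail for j = 2,…,3 gold beads.
Favorable = C(7,2)·C(12,1) + C(7,3)·C(12,0) = 287; total = C(19,3) = 969.
P = 287/969 = 287/969 ≈ 0.2962.

287/969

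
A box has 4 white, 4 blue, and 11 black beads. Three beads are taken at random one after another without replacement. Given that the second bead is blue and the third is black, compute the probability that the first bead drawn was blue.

3/17

P(first=blue and the second bead is blue and the third is black) = (4/19)·(3/18)·(11/17) = 22/969.
P(E) = Σ over first color = 88/2907 + 22/969 + 220/2907 = 22/171.
By Bayes, P(first=blue | E) = 22/969 / 22/171 = 3/17 ≈ 0.1765.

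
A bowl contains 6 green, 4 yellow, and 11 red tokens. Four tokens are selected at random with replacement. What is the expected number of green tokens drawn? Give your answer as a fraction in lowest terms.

8/7

By linearity of expectation, E[X] = Σ P(draw i is green); each independent draw has P(green) = 6/21.
E[X] = 4 · 6/21 = 8/7 ≈ 1.1429.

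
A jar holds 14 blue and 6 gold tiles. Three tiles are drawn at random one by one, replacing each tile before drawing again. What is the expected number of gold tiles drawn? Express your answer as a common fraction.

9/10

By linearity of expectation, E[X] = Σ P(draw i is gold); each independent draw has P(gold) = 6/20.
E[X] = 3 · 6/20 = 9/10 ≈ 0.9000.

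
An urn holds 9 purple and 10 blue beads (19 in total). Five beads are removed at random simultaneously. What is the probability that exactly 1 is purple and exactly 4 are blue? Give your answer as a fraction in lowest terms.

105/646

Unordered draws without replacement: count favorable combinations over C(19,5).
Favorable = C(9,1) · C(10,4) = 1890; total = C(19,5) = 11628.
P = 1890/11628 = 105/646 ≈ 0.1625.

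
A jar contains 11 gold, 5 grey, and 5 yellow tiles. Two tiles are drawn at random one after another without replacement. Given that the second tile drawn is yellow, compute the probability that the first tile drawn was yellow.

1/5

P(first=yellow and the second tile drawn is yellow) = (5/21)·(4/20) = 1/21.
P(the second tile drawn is yellow) = Σ over first color = 11/84 + 5/84 + 1/21 = 5/21.
By Bayes, P(first=yellow | the second tile drawn is yellow) = 1/21 / 5/21 = 1/5 ≈ 0.2000.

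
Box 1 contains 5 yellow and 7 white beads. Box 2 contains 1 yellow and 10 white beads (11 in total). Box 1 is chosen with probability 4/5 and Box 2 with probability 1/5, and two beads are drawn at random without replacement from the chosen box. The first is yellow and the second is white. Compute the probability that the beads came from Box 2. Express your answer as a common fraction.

P(E | Box 1) = 35/132; P(E | Box 2) = 1/11.
P(E) = 4/5·35/132 + 1/5·1/11 = 38/165.
By Bayes' rule, P(Box 2 | E) = 1/55 / 38/165 = 3/38 ≈ 0.0789.

3/38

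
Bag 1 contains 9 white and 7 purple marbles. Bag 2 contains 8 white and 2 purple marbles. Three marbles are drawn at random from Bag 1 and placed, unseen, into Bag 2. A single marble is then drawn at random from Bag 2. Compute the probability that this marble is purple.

53/208

Condition on how many of the transferred marbles are purple (from Bag 1: 7 purple of 16; then Bag 2 has 13 total).
  0 purple: C(7,0)C(9,3)/C(16,3) = 3/20; then P = 2/13
  1 purple: C(7,1)C(9,2)/C(16,3) = 9/20; then P = 3/13
  2 purple: C(7,2)C(9,1)/C(16,3) = 27/80; then P = 4/13
  3 purple: C(7,3)C(9,0)/C(16,3) = 1/16; then P = 5/13
P(purple from Bag 2) = 53/208 ≈ 0.2548.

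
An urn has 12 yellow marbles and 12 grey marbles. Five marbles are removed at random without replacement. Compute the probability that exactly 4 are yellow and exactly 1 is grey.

45/322

Unordered draws without replacement: count favorable combinations over C(24,5).
Favorable = C(12,4) · C(12,1) = 5940; total = C(24,5) = 42504.
P = 5940/42504 = 45/322 ≈ 0.1398.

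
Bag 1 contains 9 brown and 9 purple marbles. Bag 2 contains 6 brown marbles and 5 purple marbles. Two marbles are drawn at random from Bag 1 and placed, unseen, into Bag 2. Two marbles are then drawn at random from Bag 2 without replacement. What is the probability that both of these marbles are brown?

361/1326

Condition on how many of the transferred marbles are brown (from Bag 1: 9 brown of 18; then Bag 2 has 13 total).
  0 brown: C(9,0)C(9,2)/C(18,2) = 4/17; then P = C(6,2)/C(13,2) = 5/26
  1 brown: C(9,1)C(9,1)/C(18,2) = 9/17; then P = C(7,2)/C(13,2) = 7/26
  2 brown: C(9,2)C(9,0)/C(18,2) = 4/17; then P = C(8,2)/C(13,2) = 14/39
P(both brown) = 361/1326 ≈ 0.2722.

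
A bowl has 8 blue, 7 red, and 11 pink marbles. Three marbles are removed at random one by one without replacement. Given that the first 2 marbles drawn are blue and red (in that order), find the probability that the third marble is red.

1/4

After removing 1 blue, 1 red, the bowl has 6 red out of 24 remaining.
P(third is red | given) = 6/24 = 1/4 ≈ 0.2500.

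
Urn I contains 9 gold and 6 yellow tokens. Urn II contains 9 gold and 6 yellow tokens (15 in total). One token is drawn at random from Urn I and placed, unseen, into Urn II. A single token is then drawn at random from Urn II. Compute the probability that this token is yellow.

2/5

Condition on how many of the transferred tokens are yellow (from Urn I: 6 yellow of 15; then Urn II has 16 total).
  0 yellow: C(6,0)C(9,1)/C(15,1) = 3/5; then P = 6/16
  1 yellow: C(6,1)C(9,0)/C(15,1) = 2/5; then P = 7/16
P(yellow from Urn II) = 2/5 ≈ 0.4000.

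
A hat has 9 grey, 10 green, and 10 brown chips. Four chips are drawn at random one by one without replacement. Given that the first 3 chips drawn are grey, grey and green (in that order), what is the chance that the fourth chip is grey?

After removing 2 grey, 1 green, the hat has 7 grey out of 26 remaining.
P(fourth is grey | given) = 7/26 ≈ 0.2692.

7/26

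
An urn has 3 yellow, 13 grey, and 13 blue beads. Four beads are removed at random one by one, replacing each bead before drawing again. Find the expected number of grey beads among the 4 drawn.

By linearity of expectation, E[X] = Σ P(draw i is grey); each independent draw has P(grey) = 13/29.
E[X] = 4 · 13/29 = 52/29 ≈ 1.7931.

52/29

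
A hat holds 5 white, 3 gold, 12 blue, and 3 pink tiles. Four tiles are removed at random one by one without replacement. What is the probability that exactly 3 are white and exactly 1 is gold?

Unordered draws without replacement: count favorable combinations over C(23,4).
Favorable = C(5,3) · C(3,1) · C(12,0) · C(3,0) = 30; total = C(23,4) = 8855.
P = 30/8855 = 6/1771 ≈ 0.0034.

6/1771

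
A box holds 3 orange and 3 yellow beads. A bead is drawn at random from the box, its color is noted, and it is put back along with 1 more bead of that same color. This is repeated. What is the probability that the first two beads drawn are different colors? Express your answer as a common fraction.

3/7

Either yellow then orange, or orange then yellow; after the first draw the total is 7.
P = (3/6)·(3/7) + (3/6)·(3/7) = 3/7 ≈ 0.4286.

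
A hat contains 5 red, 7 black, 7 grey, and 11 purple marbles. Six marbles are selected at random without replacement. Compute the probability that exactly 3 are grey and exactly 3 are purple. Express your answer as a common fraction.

11/1131

Unordered draws without replacement: count favorable combinations over C(30,6).
Favorable = C(5,0) · C(7,0) · C(7,3) · C(11,3) = 5775; total = C(30,6) = 593775.
P = 5775/593775 = 11/1131 ≈ 0.0097.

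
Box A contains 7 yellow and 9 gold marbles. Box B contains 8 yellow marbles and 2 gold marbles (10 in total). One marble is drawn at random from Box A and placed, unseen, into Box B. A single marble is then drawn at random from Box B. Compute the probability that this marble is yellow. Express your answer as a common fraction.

Condition on how many of the transferred marbles are yellow (from Box A: 7 yellow of 16; then Box B has 11 total).
  0 yellow: C(7,0)C(9,1)/C(16,1) = 9/16; then P = 8/11
  1 yellow: C(7,1)C(9,0)/C(16,1) = 7/16; then P = 9/11
P(yellow from Box B) = 135/176 ≈ 0.7670.

135/176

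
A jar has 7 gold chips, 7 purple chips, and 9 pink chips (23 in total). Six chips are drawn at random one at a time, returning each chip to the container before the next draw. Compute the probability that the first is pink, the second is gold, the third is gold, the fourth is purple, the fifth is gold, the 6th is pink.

Multiply the conditional probability of each draw in order, with replacement (the composition resets each draw).
P = (9/23) · (7/23) · (7/23) · (7/23) · (7/23) · (9/23) = 194481/148035889 ≈ 0.0013.

194481/148035889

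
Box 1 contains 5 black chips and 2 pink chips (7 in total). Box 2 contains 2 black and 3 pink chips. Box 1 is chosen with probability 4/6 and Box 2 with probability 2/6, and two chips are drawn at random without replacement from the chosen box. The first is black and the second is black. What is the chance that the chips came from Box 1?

P(E | Box 1) = 10/21; P(E | Box 2) = 1/10.
P(E) = 2/3·10/21 + 1/3·1/10 = 221/630.
By Bayes' rule, P(Box 1 | E) = 20/63 / 221/630 = 200/221 ≈ 0.9050.

200/221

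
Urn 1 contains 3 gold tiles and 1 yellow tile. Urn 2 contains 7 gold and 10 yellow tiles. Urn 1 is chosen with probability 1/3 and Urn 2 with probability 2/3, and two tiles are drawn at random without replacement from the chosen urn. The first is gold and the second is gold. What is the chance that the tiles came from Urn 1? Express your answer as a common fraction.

34/55

P(E | Urn 1) = 1/2; P(E | Urn 2) = 21/136.
P(E) = 1/3·1/2 + 2/3·21/136 = 55/204.
By Bayes' rule, P(Urn 1 | E) = 1/6 / 55/204 = 34/55 ≈ 0.6182.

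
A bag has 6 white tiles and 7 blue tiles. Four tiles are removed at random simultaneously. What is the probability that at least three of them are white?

31/143

Sum the hypergeometric tail for j = 3,…,4 white tiles.
Favorable = C(6,3)·C(7,1) + C(6,4)·C(7,0) = 155; total = C(13,4) = 715.
P = 155/715 = 31/143 ≈ 0.2168.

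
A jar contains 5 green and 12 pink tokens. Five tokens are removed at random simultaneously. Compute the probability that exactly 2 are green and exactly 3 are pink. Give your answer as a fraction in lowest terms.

Unordered draws without replacement: count favorable combinations over C(17,5).
Favorable = C(5,2) · C(12,3) = 2200; total = C(17,5) = 6188.
P = 2200/6188 = 550/1547 ≈ 0.3555.

550/1547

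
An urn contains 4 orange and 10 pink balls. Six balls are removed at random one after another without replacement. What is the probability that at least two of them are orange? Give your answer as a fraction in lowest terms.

Sum the hypergeometric tail for j = 2,…,4 orange balls.
Favorable = C(4,2)·C(10,4) + C(4,3)·C(10,3) + C(4,4)·C(10,2) = 1785; total = C(14,6) = 3003.
P = 1785/3003 = 85/143 ≈ 0.5944.

85/143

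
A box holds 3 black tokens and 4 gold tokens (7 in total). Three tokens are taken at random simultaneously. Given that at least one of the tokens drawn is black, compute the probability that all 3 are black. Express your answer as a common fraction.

P(all 3 black) = C(3,3)/C(7,3) = 1/35; P(at least one black) = 1 − C(4,3)/C(7,3) = 31/35.
Since 'all 3 black' ⊆ 'at least one black', P(all 3 | at least one) = 1/35 / 31/35 = 1/31 ≈ 0.0323.

1/31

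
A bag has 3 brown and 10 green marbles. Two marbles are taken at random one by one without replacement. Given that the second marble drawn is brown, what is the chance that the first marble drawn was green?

5/6

P(first=green and the second marble drawn is brown) = (10/13)·(3/12) = 5/26.
P(the second marble drawn is brown) = Σ over first color = 1/26 + 5/26 = 3/13.
By Bayes, P(first=green | the second marble drawn is brown) = 5/26 / 3/13 = 5/6 ≈ 0.8333.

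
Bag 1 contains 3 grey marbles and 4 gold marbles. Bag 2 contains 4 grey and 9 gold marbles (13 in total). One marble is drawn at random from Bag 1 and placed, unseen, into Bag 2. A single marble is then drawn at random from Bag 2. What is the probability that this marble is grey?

31/98

Condition on how many of the transferred marbles are grey (from Bag 1: 3 grey of 7; then Bag 2 has 14 total).
  0 grey: C(3,0)C(4,1)/C(7,1) = 4/7; then P = 4/14
  1 grey: C(3,1)C(4,0)/C(7,1) = 3/7; then P = 5/14
P(grey from Bag 2) = 31/98 ≈ 0.3163.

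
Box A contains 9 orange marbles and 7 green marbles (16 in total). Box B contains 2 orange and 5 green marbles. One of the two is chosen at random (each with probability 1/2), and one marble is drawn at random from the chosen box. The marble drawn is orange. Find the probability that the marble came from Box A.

P(orange | Box A) = 9/16; P(orange | Box B) = 2/7.
P(orange) = 1/2·9/16 + 1/2·2/7 = 95/224.
By Bayes' rule, P(Box A | orange) = 9/32 / 95/224 = 63/95 ≈ 0.6632.

63/95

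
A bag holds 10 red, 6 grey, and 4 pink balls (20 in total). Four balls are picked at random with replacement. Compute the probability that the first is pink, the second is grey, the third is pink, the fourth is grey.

Multiply the conditional probability of each draw in order, with replacement (the composition resets each draw).
P = (4/20) · (6/20) · (4/20) · (6/20) = 9/2500 ≈ 0.0036.

9/2500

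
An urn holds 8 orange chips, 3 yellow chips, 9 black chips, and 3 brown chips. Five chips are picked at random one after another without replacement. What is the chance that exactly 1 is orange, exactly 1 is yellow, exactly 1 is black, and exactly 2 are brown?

648/33649

Unordered draws without replacement: count favorable combinations over C(23,5).
Favorable = C(8,1) · C(3,1) · C(9,1) · C(3,2) = 648; total = C(23,5) = 33649.
P = 648/33649 = 648/33649 ≈ 0.0193.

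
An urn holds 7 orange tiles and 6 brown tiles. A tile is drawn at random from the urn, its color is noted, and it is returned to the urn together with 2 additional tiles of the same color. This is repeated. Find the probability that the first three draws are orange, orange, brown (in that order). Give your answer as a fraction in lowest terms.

Track the composition after each reinforcement of +2.
P = (7/13) · (9/15) · (6/17) = 126/1105 ≈ 0.1140.

126/1105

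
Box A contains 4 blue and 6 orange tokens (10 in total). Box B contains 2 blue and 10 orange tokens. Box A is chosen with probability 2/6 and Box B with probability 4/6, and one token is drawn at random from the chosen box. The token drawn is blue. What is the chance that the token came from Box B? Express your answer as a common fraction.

5/11

P(blue | Box A) = 2/5; P(blue | Box B) = 1/6.
P(blue) = 1/3·2/5 + 2/3·1/6 = 11/45.
By Bayes' rule, P(Box B | blue) = 1/9 / 11/45 = 5/11 ≈ 0.4545.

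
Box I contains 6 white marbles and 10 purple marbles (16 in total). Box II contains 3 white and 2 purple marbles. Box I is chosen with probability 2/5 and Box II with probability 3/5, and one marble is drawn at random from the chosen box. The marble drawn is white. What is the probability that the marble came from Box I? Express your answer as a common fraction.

P(white | Box I) = 3/8; P(white | Box II) = 3/5.
P(white) = 2/5·3/8 + 3/5·3/5 = 51/100.
By Bayes' rule, P(Box I | white) = 3/20 / 51/100 = 5/17 ≈ 0.2941.

5/17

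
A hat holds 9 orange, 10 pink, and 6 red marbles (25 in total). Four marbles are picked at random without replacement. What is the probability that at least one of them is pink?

Use the complement: P(at least one pink) = 1 − P(no pink).
P(none) = C(15,4)/C(25,4) = 1365/12650.
So P = 1 − 1365/12650 = 2257/2530 ≈ 0.8921.

2257/2530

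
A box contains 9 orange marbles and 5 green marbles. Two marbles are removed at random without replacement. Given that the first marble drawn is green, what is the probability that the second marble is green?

4/13

After removing 1 green, the box has 4 green out of 13 remaining.
P(second is green | given) = 4/13 ≈ 0.3077.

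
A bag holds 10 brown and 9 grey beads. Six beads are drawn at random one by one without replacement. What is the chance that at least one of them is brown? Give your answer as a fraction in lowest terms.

Use the complement: P(at least one brown) = 1 − P(no brown).
P(none) = C(9,6)/C(19,6) = 84/27132.
So P = 1 − 84/27132 = 322/323 ≈ 0.9969.

322/323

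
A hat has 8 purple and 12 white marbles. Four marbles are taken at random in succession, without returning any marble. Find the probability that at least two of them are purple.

518/969

Sum the hypergeometric tail for j = 2,…,4 purple marbles.
Favorable = C(8,2)·C(12,2) + C(8,3)·C(12,1) + C(8,4)·C(12,0) = 2590; total = C(20,4) = 4845.
P = 2590/4845 = 518/969 ≈ 0.5346.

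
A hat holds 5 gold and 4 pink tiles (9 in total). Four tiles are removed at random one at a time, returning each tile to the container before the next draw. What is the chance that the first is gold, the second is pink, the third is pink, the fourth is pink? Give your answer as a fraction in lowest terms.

320/6561

Multiply the conditional probability of each draw in order, with replacement (the composition resets each draw).
P = (5/9) · (4/9) · (4/9) · (4/9) = 320/6561 ≈ 0.0488.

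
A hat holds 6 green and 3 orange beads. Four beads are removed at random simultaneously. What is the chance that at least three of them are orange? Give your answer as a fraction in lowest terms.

Sum the hypergeometric tail for j = 3,…,3 orange beads.
Favorable = C(3,3)·C(6,1) = 6; total = C(9,4) = 126.
P = 6/126 = 1/21 ≈ 0.0476.

1/21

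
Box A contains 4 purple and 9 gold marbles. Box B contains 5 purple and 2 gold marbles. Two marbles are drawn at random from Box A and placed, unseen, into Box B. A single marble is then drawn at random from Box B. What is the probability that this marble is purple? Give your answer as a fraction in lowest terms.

73/117

Condition on how many of the transferred marbles are purple (from Box A: 4 purple of 13; then Box B has 9 total).
  0 purple: C(4,0)C(9,2)/C(13,2) = 6/13; then P = 5/9
  1 purple: C(4,1)C(9,1)/C(13,2) = 6/13; then P = 6/9
  2 purple: C(4,2)C(9,0)/C(13,2) = 1/13; then P = 7/9
P(purple from Box B) = 73/117 ≈ 0.6239.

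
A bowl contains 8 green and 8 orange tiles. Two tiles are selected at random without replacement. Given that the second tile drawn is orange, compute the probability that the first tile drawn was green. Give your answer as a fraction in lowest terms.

P(first=green and the second tile drawn is orange) = (8/16)·(8/15) = 4/15.
P(the second tile drawn is orange) = Σ over first color = 4/15 + 7/30 = 1/2.
By Bayes, P(first=green | the second tile drawn is orange) = 4/15 / 1/2 = 8/15 ≈ 0.5333.

8/15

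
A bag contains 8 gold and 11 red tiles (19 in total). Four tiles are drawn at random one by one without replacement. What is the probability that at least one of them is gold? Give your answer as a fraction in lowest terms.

591/646

Use the complement: P(at least one gold) = 1 − P(no gold).
P(none) = C(11,4)/C(19,4) = 330/3876.
So P = 1 − 330/3876 = 591/646 ≈ 0.9149.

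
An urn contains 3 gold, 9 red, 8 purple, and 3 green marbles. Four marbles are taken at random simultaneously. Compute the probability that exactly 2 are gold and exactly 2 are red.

Unordered draws without replacement: count favorable combinations over C(23,4).
Favorable = C(3,2) · C(9,2) · C(8,0) · C(3,0) = 108; total = C(23,4) = 8855.
P = 108/8855 = 108/8855 ≈ 0.0122.

108/8855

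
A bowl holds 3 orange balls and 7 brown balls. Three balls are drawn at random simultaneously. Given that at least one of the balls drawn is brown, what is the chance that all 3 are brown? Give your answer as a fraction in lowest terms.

5/17

P(all 3 brown) = C(7,3)/C(10,3) = 7/24; P(at least one brown) = 1 − C(3,3)/C(10,3) = 119/120.
Since 'all 3 brown' ⊆ 'at least one brown', P(all 3 | at least one) = 7/24 / 119/120 = 5/17 ≈ 0.2941.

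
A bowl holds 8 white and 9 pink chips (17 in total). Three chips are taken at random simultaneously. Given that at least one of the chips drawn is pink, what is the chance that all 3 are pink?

P(all 3 pink) = C(9,3)/C(17,3) = 21/170; P(at least one pink) = 1 − C(8,3)/C(17,3) = 78/85.
Since 'all 3 pink' ⊆ 'at least one pink', P(all 3 | at least one) = 21/170 / 78/85 = 7/52 ≈ 0.1346.

7/52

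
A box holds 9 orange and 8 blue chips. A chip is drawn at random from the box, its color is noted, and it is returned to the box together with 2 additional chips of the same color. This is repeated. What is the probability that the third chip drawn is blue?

Sum over the four possibilities for the first two draws (blue/not-blue each), tracking how the blue count and total change by +2 per draw.
P(third is blue) = 8/17 ≈ 0.4706. (In a Pólya urn every draw has the same marginal probability 8/17.)

8/17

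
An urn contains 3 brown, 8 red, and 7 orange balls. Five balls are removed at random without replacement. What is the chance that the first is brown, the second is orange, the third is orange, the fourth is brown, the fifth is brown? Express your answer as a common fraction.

Multiply the conditional probability of each draw in order, without replacement, so each draw removes one from its color and from the total.
P = (3/18) · (7/17) · (6/16) · (2/15) · (1/14) = 1/4080 ≈ 0.0002.

1/4080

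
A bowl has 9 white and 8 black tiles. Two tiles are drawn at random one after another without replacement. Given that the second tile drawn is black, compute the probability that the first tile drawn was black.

P(first=black and the second tile drawn is black) = (8/17)·(7/16) = 7/34.
P(the second tile drawn is black) = Σ over first color = 9/34 + 7/34 = 8/17.
By Bayes, P(first=black | the second tile drawn is black) = 7/34 / 8/17 = 7/16 ≈ 0.4375.

7/16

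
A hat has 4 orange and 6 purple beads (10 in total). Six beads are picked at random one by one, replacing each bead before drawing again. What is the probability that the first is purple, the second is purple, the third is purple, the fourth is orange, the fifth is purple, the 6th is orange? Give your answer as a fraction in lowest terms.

Multiply the conditional probability of each draw in order, with replacement (the composition resets each draw).
P = (6/10) · (6/10) · (6/10) · (4/10) · (6/10) · (4/10) = 324/15625 ≈ 0.0207.

324/15625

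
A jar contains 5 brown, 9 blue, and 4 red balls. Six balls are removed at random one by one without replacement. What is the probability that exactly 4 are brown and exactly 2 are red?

5/3094

Unordered draws without replacement: count favorable combinations over C(18,6).
Favorable = C(5,4) · C(9,0) · C(4,2) = 30; total = C(18,6) = 18564.
P = 30/18564 = 5/3094 ≈ 0.0016.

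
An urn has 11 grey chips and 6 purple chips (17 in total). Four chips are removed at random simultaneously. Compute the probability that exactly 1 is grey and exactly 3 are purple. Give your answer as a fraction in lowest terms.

11/119

Unordered draws without replacement: count favorable combinations over C(17,4).
Favorable = C(11,1) · C(6,3) = 220; total = C(17,4) = 2380.
P = 220/2380 = 11/119 ≈ 0.0924.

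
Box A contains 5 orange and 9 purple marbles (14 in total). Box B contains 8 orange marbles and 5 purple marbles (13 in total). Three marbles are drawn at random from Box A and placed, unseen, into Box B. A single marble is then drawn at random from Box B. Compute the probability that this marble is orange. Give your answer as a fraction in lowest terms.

Condition on how many of the transferred marbles are orange (from Box A: 5 orange of 14; then Box B has 16 total).
  0 orange: C(5,0)C(9,3)/C(14,3) = 3/13; then P = 8/16
  1 orange: C(5,1)C(9,2)/C(14,3) = 45/91; then P = 9/16
  2 orange: C(5,2)C(9,1)/C(14,3) = 45/182; then P = 10/16
  3 orange: C(5,3)C(9,0)/C(14,3) = 5/182; then P = 11/16
P(orange from Box B) = 127/224 ≈ 0.5670.

127/224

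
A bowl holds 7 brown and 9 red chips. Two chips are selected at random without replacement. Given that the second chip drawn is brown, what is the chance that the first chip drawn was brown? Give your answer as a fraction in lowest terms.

P(first=brown and the second chip drawn is brown) = (7/16)·(6/15) = 7/40.
P(the second chip drawn is brown) = Σ over first color = 7/40 + 21/80 = 7/16.
By Bayes, P(first=brown | the second chip drawn is brown) = 7/40 / 7/16 = 2/5 ≈ 0.4000.

2/5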